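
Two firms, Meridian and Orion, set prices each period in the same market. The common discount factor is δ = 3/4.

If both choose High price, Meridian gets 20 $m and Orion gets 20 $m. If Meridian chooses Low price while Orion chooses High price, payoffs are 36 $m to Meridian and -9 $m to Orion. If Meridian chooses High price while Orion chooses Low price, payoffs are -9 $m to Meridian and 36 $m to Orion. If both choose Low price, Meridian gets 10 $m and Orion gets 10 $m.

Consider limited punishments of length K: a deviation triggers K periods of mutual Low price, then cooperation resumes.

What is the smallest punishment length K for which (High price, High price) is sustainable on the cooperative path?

No profitable deviation requires (20−10)(δ+…+δ^K) ≥ 36−20, i.e. δ+…+δ^K ≥ 8/5 ≈ 1.6000.
With δ = 3/4, the partial sums are K=1: 0.7500, K=2: 1.3125, K=3: 1.7344.
K = 3 is the first length at which the sum reaches 1.6000.

3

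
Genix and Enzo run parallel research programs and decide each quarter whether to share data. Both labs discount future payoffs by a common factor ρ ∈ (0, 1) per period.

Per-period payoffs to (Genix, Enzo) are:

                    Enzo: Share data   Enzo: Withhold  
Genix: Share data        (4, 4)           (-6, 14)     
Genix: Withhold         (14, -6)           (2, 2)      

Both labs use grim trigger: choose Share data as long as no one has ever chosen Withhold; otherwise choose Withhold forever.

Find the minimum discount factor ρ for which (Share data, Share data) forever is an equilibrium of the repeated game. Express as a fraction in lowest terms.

One-period gain from deviating is 14 − 4 = 10. The loss is 4 − 2 = 2 in every subsequent period, with present value 2·ρ/(1−ρ).
Deviation is unprofitable when 2·ρ/(1−ρ) ≥ 10, i.e. ρ/(1−ρ) ≥ 5.
Equivalently ρ ≥ 10/(10+2) = 5/6.

5/6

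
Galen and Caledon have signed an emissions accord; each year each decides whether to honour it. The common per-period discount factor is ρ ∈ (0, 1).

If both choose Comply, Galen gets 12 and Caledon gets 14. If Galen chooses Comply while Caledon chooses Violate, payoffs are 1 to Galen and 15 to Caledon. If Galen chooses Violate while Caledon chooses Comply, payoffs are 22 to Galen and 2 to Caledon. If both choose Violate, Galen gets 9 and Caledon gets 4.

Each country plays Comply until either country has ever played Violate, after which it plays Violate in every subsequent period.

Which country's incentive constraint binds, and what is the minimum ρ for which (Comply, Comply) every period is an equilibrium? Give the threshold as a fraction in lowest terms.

Galen: cooperation gives 12 each period; deviation gives 22 once then 9 forever.
  12/(1−ρ) ≥ 22 + 9ρ/(1−ρ) ⇒ ρ ≥ 10/13.
Caledon: cooperation gives 14 each period; deviation gives 15 once then 4 forever.
  ρ ≥ 1/11.
Both must hold, so the binding constraint is Galen's: ρ ≥ 10/13.

Galen; ρ ≥ 10/13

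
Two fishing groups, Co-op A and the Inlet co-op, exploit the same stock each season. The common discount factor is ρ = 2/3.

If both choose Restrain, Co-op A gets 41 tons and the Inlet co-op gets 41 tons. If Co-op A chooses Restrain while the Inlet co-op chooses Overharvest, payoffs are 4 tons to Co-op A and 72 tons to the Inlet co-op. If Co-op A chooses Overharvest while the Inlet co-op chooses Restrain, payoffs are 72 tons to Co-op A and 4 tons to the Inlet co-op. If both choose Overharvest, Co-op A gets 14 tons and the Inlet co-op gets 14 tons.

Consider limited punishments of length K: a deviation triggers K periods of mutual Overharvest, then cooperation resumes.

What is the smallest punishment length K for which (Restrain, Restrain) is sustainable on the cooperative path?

IC: ρ(1−ρ^K)/(1−ρ) ≥ (72−41)/(41−14) = 31/27.
With ρ = 2/3: need 1 − ρ^K ≥ 31/27·(1−2/3)/(2/3), i.e. ρ^K ≤ 0.4259.
Since (2/3)^2 = 0.4444 and (2/3)^3 = 0.2963, the smallest such K is 3.

3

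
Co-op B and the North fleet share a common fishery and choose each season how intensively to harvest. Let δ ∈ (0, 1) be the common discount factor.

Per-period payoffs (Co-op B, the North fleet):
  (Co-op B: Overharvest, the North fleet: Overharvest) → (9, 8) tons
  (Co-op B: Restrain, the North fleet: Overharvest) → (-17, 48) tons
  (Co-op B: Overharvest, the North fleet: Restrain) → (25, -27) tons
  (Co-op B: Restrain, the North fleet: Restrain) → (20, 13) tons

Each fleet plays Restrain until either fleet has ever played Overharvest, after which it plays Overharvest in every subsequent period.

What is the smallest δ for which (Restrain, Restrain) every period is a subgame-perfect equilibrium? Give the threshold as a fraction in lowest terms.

7/8

Co-op B's threshold: (25−20)/(25−9) = 5/16.
the North fleet's threshold: (48−13)/(48−8) = 7/8.
5/16 < 7/8, so the North fleet binds and δ* = 7/8.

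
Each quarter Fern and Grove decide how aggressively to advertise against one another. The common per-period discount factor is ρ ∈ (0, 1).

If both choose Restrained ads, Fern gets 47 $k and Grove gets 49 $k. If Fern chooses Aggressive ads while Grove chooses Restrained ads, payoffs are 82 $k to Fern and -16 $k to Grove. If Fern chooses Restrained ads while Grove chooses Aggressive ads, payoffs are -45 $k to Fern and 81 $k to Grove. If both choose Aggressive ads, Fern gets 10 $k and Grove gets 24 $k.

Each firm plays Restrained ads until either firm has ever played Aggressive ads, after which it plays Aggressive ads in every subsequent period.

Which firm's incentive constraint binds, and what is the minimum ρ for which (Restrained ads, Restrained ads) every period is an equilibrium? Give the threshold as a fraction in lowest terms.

For Fern: deviation gain 82−47 = 35, per-period punishment loss 47−10 = 37. IC gives ρ ≥ 35/72.
For Grove: gain 32, loss 25 per period, so ρ ≥ 32/57.
The tighter constraint is Grove's, so cooperation needs ρ ≥ 32/57.

Grove; ρ ≥ 32/57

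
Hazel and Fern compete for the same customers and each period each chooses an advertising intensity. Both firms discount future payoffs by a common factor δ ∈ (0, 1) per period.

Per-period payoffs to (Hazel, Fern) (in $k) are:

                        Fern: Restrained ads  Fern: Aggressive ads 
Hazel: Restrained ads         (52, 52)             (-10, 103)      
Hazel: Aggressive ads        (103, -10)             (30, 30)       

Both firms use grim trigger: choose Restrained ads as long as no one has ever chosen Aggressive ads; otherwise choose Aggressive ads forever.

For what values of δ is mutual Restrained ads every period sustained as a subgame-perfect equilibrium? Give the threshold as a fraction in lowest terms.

Under grim trigger the critical discount factor is (T−C)/(T−P) with T = 103, C = 52, P = 30.
δ* = (103−52)/(103−30) = 51/73.

51/73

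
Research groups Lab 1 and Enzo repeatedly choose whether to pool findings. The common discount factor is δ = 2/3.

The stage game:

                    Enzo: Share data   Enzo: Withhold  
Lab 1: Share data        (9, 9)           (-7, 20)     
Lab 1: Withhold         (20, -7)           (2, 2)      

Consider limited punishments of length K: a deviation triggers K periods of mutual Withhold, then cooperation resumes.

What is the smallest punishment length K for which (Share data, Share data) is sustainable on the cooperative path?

Need Σ_{k=1}^{K} δ^k ≥ (20−9)/(9−2) = 1.5714 at δ = 2/3.
At K = 3 the sum is 1.4074 < 1.5714; at K = 4 it is 1.6049 ≥ 1.5714.
So the minimum punishment length is K = 4.

4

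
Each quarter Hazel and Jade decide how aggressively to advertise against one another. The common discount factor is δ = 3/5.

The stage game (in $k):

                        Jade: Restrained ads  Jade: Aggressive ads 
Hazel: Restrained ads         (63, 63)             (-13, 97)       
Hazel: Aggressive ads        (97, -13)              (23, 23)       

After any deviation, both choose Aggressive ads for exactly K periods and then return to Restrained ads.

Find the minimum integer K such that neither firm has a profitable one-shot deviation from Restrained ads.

Need Σ_{k=1}^{K} δ^k ≥ (97−63)/(63−23) = 0.8500 at δ = 3/5.
At K = 1 the sum is 0.6000 < 0.8500; at K = 2 it is 0.9600 ≥ 0.8500.
So the minimum punishment length is K = 2.

2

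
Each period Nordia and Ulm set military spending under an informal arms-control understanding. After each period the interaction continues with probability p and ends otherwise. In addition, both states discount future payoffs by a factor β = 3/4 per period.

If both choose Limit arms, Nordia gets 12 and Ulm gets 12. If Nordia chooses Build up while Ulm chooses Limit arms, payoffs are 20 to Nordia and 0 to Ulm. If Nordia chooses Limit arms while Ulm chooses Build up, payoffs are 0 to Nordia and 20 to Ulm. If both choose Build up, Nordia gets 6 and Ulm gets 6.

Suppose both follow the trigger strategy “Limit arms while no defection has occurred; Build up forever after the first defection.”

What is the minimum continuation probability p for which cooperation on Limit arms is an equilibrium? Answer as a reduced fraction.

With continuation probability p and discount β, the effective per-period discount factor is βp.
Grim-trigger IC: βp ≥ (20−12)/(20−6) = 4/7.
So p ≥ (4/7)/(3/4) = 16/21.

16/21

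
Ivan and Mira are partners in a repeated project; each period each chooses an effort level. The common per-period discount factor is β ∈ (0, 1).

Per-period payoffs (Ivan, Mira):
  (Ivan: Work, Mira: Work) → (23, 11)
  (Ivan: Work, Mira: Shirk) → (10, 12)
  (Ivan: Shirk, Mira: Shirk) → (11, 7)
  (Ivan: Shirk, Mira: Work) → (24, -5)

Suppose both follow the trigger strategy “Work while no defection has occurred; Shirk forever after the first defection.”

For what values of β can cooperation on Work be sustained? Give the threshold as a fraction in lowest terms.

1/5

Ivan's threshold: (24−23)/(24−11) = 1/13.
Mira's threshold: (12−11)/(12−7) = 1/5.
1/13 < 1/5, so Mira binds and β* = 1/5.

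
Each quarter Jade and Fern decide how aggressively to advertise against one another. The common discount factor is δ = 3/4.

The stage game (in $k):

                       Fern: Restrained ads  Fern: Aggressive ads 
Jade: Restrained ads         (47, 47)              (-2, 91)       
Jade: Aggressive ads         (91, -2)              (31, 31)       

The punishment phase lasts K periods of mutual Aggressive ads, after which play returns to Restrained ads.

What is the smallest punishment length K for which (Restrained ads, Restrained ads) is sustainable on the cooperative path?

9

IC: δ(1−δ^K)/(1−δ) ≥ (91−47)/(47−31) = 11/4.
With δ = 3/4: need 1 − δ^K ≥ 11/4·(1−3/4)/(3/4), i.e. δ^K ≤ 0.0833.
Since (3/4)^8 = 0.1001 and (3/4)^9 = 0.0751, the smallest such K is 9.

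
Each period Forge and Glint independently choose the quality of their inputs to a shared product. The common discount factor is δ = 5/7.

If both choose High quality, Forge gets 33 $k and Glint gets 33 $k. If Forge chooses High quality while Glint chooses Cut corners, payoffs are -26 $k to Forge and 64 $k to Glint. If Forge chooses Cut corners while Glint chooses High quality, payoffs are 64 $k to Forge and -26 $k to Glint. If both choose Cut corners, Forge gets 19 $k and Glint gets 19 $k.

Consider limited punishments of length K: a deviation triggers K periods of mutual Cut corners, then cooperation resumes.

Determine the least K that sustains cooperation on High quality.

7

IC: δ(1−δ^K)/(1−δ) ≥ (64−33)/(33−19) = 31/14.
With δ = 5/7: need 1 − δ^K ≥ 31/14·(1−5/7)/(5/7), i.e. δ^K ≤ 0.1143.
Since (5/7)^6 = 0.1328 and (5/7)^7 = 0.0949, the smallest such K is 7.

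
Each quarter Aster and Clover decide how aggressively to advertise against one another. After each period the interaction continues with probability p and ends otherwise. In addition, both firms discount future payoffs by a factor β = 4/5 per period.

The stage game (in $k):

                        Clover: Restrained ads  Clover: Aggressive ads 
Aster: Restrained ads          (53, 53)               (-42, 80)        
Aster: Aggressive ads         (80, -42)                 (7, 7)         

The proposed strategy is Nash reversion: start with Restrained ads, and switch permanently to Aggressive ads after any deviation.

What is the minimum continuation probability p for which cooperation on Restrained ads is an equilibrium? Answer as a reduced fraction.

135/292

With continuation probability p and discount β, the effective per-period discount factor is βp.
Grim-trigger IC: βp ≥ (80−53)/(80−7) = 27/73.
So p ≥ (27/73)/(4/5) = 135/292.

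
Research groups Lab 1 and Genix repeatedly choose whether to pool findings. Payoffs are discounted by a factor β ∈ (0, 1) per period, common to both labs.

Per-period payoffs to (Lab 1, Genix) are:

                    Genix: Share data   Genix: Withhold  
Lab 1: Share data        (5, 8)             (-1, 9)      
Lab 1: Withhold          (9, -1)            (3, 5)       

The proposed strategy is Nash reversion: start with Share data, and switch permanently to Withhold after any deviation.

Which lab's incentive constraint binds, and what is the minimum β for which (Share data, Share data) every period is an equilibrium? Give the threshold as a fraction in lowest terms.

Lab 1: cooperation gives 5 each period; deviation gives 9 once then 3 forever.
  5/(1−β) ≥ 9 + 3β/(1−β) ⇒ β ≥ 4/6 = 2/3.
Genix: cooperation gives 8 each period; deviation gives 9 once then 5 forever.
  β ≥ 1/4.
Both must hold, so the binding constraint is Lab 1's: β ≥ 2/3.

Lab 1; β ≥ 2/3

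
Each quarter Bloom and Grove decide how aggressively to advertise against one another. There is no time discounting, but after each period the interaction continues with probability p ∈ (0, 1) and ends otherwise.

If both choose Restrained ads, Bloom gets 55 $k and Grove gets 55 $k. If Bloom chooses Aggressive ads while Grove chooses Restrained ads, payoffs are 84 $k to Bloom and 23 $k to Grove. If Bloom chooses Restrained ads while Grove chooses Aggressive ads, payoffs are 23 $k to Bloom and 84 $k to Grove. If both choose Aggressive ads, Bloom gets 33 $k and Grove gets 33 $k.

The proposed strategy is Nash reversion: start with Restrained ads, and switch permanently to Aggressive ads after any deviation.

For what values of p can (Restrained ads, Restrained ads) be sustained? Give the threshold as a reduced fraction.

Expected cooperation value is 55 + p·55 + p²·55 + … = 55/(1−p); deviation gives 84 + p·33/(1−p).
55 ≥ 84(1−p) + 33p ⇒ 51p ≥ 29 ⇒ p ≥ 29/51.

29/51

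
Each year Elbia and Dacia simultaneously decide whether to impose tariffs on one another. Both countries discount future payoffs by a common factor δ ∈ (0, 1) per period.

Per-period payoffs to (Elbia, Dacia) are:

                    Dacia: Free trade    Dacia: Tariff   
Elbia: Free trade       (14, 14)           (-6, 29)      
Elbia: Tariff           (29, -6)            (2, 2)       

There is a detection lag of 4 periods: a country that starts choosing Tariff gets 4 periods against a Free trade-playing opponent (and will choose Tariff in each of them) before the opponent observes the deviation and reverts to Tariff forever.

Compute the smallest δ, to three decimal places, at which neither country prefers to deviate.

0.863

The best deviation is to choose Tariff for all 4 undetected periods, earning 29 each, then 2 forever once detected.
Deviation value: 29(1−δ^4)/(1−δ) + 2δ^4/(1−δ); cooperation value: 14/(1−δ).
IC: 14 ≥ 29(1−δ^4) + 2δ^4 = 29 − 27δ^4.
So δ^4 ≥ 15/27 = 5/9, giving δ ≥ (5/9)^(1/4) ≈ 0.863.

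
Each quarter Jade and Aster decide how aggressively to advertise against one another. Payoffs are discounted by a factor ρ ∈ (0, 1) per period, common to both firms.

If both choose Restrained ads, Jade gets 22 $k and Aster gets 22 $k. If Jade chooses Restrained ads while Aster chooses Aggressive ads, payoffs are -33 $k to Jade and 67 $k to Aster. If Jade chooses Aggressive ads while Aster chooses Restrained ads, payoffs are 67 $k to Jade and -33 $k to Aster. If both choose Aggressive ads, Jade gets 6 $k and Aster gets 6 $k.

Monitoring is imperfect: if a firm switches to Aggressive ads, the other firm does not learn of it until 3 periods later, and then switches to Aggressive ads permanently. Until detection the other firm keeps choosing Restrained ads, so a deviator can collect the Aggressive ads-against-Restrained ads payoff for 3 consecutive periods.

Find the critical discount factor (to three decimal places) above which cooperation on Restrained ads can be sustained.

A deviator earns 67 for 3 periods, then 6 forever; cooperating earns 22 forever. Multiplying the IC by (1−ρ):
22 ≥ 67(1−ρ^3) + 6ρ^3, so 61·ρ^3 ≥ 45 and ρ^3 ≥ 45/61.
ρ ≥ (45/61)^(1/3) ≈ 0.904.

0.904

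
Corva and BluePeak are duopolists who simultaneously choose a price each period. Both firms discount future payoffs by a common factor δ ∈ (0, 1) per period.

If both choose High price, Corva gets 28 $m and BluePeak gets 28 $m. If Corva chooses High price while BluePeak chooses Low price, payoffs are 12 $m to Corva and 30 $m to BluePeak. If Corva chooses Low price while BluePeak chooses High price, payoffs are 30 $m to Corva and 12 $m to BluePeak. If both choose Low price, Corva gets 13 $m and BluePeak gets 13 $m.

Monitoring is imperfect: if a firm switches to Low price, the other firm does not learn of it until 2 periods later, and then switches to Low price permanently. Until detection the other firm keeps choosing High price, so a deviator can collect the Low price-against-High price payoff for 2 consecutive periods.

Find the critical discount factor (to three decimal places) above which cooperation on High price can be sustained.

0.343

Deviating for the 2 undetected periods gains 30−28 = 2 per period over cooperation, then loses 28−13 = 15 per period forever once punishment starts.
Gain: 2(1 + δ + … + δ^1); loss: 15·δ^2/(1−δ).
No profitable deviation ⇔ 2(1−δ^2) ≤ 15·δ^2, i.e. δ^2 ≥ 2/(2+15) = 2/17.
Hence δ ≥ (2/17)^(1/2) ≈ 0.343.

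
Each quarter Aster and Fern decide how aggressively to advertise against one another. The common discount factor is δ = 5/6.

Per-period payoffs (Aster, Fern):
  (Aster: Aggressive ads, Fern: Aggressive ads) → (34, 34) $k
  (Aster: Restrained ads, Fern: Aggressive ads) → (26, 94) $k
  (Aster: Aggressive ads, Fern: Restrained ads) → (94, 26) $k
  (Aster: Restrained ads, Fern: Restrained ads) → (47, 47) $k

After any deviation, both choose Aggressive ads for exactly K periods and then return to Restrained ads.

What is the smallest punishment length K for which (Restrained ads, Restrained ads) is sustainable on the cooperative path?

8

IC: δ(1−δ^K)/(1−δ) ≥ (94−47)/(47−34) = 47/13.
With δ = 5/6: need 1 − δ^K ≥ 47/13·(1−5/6)/(5/6), i.e. δ^K ≤ 0.2769.
Since (5/6)^7 = 0.2791 and (5/6)^8 = 0.2326, the smallest such K is 8.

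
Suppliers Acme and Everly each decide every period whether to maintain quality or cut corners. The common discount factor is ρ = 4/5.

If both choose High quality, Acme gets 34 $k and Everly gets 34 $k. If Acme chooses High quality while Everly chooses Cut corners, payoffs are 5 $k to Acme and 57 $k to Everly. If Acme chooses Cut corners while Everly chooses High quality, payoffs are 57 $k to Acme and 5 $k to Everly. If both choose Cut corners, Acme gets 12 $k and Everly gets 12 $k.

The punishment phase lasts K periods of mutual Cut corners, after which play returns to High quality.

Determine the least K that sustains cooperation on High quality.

No profitable deviation requires (34−12)(ρ+…+ρ^K) ≥ 57−34, i.e. ρ+…+ρ^K ≥ 23/22 ≈ 1.0455.
With ρ = 4/5, the partial sums are K=1: 0.8000, K=2: 1.4400.
K = 2 is the first length at which the sum reaches 1.0455.

2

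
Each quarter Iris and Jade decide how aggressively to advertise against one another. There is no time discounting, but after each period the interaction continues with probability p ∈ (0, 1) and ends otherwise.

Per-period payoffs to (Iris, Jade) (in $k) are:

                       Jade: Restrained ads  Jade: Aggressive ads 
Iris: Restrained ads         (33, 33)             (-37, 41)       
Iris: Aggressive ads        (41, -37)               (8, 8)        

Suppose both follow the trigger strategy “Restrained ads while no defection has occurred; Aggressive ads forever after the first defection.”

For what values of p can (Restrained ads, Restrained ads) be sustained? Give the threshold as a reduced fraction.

8/33

Expected cooperation value is 33 + p·33 + p²·33 + … = 33/(1−p); deviation gives 41 + p·8/(1−p).
33 ≥ 41(1−p) + 8p ⇒ 33p ≥ 8 ⇒ p ≥ 8/33.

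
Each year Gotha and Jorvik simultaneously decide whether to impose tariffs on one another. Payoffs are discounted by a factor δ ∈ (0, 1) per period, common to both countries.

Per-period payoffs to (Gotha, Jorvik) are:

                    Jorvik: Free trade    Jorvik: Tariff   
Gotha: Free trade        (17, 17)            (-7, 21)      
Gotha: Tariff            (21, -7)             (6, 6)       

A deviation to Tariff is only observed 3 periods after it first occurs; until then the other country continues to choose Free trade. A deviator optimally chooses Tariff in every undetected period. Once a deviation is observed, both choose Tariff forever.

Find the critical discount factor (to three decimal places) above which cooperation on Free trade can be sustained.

Deviating for the 3 undetected periods gains 21−17 = 4 per period over cooperation, then loses 17−6 = 11 per period forever once punishment starts.
Gain: 4(1 + δ + … + δ^2); loss: 11·δ^3/(1−δ).
No profitable deviation ⇔ 4(1−δ^3) ≤ 11·δ^3, i.e. δ^3 ≥ 4/(4+11) = 4/15.
Hence δ ≥ (4/15)^(1/3) ≈ 0.644.

0.644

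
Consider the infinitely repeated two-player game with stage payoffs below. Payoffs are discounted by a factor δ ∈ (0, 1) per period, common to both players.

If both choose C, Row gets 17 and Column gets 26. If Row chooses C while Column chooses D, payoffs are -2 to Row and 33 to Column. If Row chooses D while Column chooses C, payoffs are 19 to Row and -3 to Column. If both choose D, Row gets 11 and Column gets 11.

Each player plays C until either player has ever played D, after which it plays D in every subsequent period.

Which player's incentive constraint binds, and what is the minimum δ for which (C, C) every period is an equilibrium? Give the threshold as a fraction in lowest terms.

Row's threshold: (19−17)/(19−11) = 1/4.
Column's threshold: (33−26)/(33−11) = 7/22.
1/4 < 7/22, so Column binds and δ* = 7/22.

Column; δ ≥ 7/22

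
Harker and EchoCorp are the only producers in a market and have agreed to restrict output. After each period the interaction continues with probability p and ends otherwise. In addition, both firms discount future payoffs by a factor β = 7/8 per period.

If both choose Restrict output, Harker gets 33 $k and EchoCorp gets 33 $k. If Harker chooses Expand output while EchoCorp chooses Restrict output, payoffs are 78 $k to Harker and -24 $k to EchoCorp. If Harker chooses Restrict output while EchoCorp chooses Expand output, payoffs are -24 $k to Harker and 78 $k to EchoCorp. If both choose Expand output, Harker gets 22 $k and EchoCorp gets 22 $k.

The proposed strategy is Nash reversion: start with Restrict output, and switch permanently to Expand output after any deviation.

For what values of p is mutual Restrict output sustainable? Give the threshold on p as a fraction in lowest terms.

45/49

With continuation probability p and discount β, the effective per-period discount factor is βp.
Grim-trigger IC: βp ≥ (78−33)/(78−22) = 45/56.
So p ≥ (45/56)/(7/8) = 45/49.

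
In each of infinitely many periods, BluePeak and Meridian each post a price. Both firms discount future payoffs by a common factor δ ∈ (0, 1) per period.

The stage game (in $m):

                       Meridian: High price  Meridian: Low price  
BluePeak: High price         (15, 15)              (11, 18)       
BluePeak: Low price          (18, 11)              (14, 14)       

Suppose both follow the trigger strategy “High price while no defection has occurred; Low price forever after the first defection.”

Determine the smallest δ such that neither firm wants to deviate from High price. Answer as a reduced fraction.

Cooperation forever yields 15 each period: 15/(1−δ).
Deviating yields 18 once, then 14 forever: 18 + 14δ/(1−δ).
No profitable deviation requires 15/(1−δ) ≥ 18 + 14δ/(1−δ).
Multiplying by (1−δ): 15 ≥ 18(1−δ) + 14δ = 18 − 4δ.
So 4δ ≥ 3, i.e. δ ≥ 3/4.

3/4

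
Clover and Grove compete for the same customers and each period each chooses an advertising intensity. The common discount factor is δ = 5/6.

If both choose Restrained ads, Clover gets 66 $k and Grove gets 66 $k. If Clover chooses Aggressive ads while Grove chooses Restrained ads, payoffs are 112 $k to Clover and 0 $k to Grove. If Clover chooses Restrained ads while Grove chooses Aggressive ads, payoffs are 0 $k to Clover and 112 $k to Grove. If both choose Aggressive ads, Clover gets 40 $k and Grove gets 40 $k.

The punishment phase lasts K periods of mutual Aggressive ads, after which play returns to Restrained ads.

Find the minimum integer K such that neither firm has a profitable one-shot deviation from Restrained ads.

3

No profitable deviation requires (66−40)(δ+…+δ^K) ≥ 112−66, i.e. δ+…+δ^K ≥ 23/13 ≈ 1.7692.
With δ = 5/6, the partial sums are K=1: 0.8333, K=2: 1.5278, K=3: 2.1065.
K = 3 is the first length at which the sum reaches 1.7692.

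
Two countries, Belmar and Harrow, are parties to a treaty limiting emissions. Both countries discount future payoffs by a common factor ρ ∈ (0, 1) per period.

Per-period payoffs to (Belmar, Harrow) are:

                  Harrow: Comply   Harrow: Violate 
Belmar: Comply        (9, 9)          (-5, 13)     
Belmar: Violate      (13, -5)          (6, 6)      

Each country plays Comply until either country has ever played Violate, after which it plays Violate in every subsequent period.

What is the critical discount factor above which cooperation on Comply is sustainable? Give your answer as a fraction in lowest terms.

Cooperation forever yields 9 each period: 9/(1−ρ).
Deviating yields 13 once, then 6 forever: 13 + 6ρ/(1−ρ).
No profitable deviation requires 9/(1−ρ) ≥ 13 + 6ρ/(1−ρ).
Multiplying by (1−ρ): 9 ≥ 13(1−ρ) + 6ρ = 13 − 7ρ.
So 7ρ ≥ 4, i.e. ρ ≥ 4/7.

4/7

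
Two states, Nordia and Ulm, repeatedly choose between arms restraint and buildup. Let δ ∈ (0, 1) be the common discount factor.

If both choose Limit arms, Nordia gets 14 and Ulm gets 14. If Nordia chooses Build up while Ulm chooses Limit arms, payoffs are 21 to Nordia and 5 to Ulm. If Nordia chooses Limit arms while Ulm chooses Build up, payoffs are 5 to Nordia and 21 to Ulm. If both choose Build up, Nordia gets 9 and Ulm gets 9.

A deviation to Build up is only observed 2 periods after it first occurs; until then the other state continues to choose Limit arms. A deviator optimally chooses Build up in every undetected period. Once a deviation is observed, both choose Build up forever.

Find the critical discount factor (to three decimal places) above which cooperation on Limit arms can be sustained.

0.764

Deviating for the 2 undetected periods gains 21−14 = 7 per period over cooperation, then loses 14−9 = 5 per period forever once punishment starts.
Gain: 7(1 + δ + … + δ^1); loss: 5·δ^2/(1−δ).
No profitable deviation ⇔ 7(1−δ^2) ≤ 5·δ^2, i.e. δ^2 ≥ 7/(7+5) = 7/12.
Hence δ ≥ (7/12)^(1/2) ≈ 0.764.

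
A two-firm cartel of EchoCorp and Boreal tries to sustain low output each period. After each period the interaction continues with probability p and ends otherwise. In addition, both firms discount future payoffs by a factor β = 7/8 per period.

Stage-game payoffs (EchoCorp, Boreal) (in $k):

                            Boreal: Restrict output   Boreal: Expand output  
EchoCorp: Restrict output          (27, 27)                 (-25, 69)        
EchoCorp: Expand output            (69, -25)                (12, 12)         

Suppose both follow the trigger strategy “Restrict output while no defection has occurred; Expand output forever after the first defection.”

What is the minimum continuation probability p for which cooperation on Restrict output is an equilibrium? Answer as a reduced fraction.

With continuation probability p and discount β, the effective per-period discount factor is βp.
Grim-trigger IC: βp ≥ (69−27)/(69−12) = 14/19.
So p ≥ (14/19)/(7/8) = 16/19.

16/19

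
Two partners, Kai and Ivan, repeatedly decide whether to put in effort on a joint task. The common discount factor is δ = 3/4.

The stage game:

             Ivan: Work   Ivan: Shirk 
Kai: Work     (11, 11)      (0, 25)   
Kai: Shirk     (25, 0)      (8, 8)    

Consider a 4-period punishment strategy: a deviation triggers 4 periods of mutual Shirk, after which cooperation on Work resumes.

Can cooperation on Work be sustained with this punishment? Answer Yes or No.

IC: δ+…+δ^4 ≥ (25−11)/(11−8) = 14/3.
At δ = 3/4: partial sum = 2.0508 < 4.6667. Cooperation not sustainable.

No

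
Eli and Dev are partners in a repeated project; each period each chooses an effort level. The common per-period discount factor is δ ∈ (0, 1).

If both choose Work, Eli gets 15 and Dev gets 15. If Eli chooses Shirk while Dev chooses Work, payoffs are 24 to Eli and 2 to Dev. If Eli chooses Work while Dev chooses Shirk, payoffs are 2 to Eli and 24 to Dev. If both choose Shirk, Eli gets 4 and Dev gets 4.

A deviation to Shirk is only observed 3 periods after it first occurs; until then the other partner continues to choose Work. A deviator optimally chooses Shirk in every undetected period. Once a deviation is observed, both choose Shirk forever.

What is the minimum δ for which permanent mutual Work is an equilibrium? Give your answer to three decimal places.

0.766

A deviator earns 24 for 3 periods, then 4 forever; cooperating earns 15 forever. Multiplying the IC by (1−δ):
15 ≥ 24(1−δ^3) + 4δ^3, so 20·δ^3 ≥ 9 and δ^3 ≥ 9/20.
δ ≥ (9/20)^(1/3) ≈ 0.766.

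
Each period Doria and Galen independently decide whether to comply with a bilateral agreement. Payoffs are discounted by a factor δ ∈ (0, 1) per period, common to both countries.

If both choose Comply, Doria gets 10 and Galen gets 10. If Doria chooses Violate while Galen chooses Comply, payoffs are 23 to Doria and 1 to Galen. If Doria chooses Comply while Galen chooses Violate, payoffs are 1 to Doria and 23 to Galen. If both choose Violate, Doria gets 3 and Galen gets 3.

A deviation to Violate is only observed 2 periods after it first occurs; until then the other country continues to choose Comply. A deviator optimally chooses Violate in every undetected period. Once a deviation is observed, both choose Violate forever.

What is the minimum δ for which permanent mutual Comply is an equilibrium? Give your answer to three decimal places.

0.806

Deviating for the 2 undetected periods gains 23−10 = 13 per period over cooperation, then loses 10−3 = 7 per period forever once punishment starts.
Gain: 13(1 + δ + … + δ^1); loss: 7·δ^2/(1−δ).
No profitable deviation ⇔ 13(1−δ^2) ≤ 7·δ^2, i.e. δ^2 ≥ 13/(13+7) = 13/20.
Hence δ ≥ (13/20)^(1/2) ≈ 0.806.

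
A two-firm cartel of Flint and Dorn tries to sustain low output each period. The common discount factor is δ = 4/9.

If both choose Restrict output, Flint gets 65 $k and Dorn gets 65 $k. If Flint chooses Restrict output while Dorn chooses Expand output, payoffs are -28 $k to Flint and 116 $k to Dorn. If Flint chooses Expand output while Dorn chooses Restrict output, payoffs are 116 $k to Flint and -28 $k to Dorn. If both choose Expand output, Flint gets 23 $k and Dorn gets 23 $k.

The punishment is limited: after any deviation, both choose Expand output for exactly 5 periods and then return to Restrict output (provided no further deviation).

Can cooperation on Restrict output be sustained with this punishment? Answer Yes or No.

No

IC: δ+…+δ^5 ≥ (116−65)/(65−23) = 17/14.
At δ = 4/9: partial sum = 0.7861 < 1.2143. Cooperation not sustainable.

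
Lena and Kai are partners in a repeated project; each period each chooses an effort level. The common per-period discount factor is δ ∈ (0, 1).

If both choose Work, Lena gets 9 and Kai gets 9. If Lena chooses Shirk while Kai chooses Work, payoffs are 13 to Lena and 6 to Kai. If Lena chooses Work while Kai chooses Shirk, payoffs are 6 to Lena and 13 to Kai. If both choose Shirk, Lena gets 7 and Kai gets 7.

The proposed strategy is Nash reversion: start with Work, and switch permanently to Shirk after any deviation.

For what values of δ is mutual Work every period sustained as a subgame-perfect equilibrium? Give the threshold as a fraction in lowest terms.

Under grim trigger the critical discount factor is (T−C)/(T−P) with T = 13, C = 9, P = 7.
δ* = (13−9)/(13−7) = 4/6 = 2/3.

2/3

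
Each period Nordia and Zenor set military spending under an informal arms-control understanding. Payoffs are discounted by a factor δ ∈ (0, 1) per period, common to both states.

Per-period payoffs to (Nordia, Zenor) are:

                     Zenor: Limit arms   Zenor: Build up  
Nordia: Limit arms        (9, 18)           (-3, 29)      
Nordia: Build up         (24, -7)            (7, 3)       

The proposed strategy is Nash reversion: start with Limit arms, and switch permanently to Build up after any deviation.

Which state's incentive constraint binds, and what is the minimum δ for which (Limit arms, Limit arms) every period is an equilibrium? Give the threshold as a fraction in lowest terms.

Nordia: cooperation gives 9 each period; deviation gives 24 once then 7 forever.
  9/(1−δ) ≥ 24 + 7δ/(1−δ) ⇒ δ ≥ 15/17.
Zenor: cooperation gives 18 each period; deviation gives 29 once then 3 forever.
  δ ≥ 11/26.
Both must hold, so the binding constraint is Nordia's: δ ≥ 15/17.

Nordia; δ ≥ 15/17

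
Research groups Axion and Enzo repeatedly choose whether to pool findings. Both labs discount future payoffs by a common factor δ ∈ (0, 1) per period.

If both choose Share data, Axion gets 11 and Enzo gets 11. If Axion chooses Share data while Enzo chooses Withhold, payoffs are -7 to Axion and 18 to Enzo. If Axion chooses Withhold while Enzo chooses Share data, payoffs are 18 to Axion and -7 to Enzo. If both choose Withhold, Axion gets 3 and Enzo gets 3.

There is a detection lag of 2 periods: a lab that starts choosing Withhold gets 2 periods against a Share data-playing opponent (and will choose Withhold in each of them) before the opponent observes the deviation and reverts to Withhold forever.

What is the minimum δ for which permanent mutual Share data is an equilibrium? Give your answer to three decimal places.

The best deviation is to choose Withhold for all 2 undetected periods, earning 18 each, then 3 forever once detected.
Deviation value: 18(1−δ^2)/(1−δ) + 3δ^2/(1−δ); cooperation value: 11/(1−δ).
IC: 11 ≥ 18(1−δ^2) + 3δ^2 = 18 − 15δ^2.
So δ^2 ≥ 7/15, giving δ ≥ (7/15)^(1/2) ≈ 0.683.

0.683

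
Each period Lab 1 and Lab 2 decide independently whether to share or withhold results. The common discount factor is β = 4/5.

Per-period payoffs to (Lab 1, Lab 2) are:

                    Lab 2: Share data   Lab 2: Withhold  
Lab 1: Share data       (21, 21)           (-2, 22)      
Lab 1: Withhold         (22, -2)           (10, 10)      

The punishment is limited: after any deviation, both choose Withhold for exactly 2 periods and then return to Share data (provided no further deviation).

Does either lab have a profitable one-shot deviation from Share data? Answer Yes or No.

A one-shot deviation gives 22 now, then 10 for 2 periods, then back to 21.
Gain from deviating: (22−21) today; loss: (21−10) in each of the next 2 periods.
No-deviation condition: (21−10)(β+…+β^2) ≥ 22−21, i.e. β+…+β^2 ≥ 1/11.
At β = 4/5: β+…+β^2 = 1.4400 ≥ 0.0909.
So cooperation is sustainable.

No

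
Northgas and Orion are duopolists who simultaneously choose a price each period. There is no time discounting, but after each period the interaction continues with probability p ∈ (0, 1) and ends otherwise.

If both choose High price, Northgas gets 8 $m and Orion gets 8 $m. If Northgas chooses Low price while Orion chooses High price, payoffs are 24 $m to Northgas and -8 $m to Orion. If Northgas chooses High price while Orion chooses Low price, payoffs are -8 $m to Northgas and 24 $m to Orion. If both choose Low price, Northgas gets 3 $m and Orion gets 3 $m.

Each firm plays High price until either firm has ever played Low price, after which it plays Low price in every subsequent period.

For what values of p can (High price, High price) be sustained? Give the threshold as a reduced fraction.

Expected cooperation value is 8 + p·8 + p²·8 + … = 8/(1−p); deviation gives 24 + p·3/(1−p).
8 ≥ 24(1−p) + 3p ⇒ 21p ≥ 16 ⇒ p ≥ 16/21.

16/21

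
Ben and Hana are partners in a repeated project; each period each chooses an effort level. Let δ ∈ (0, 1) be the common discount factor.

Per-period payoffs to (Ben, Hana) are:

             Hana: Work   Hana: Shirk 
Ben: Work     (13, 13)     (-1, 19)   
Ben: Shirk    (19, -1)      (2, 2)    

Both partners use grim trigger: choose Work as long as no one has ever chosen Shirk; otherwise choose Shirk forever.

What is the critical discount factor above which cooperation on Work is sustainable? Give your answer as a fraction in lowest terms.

Cooperation forever yields 13 each period: 13/(1−δ).
Deviating yields 19 once, then 2 forever: 19 + 2δ/(1−δ).
No profitable deviation requires 13/(1−δ) ≥ 19 + 2δ/(1−δ).
Multiplying by (1−δ): 13 ≥ 19(1−δ) + 2δ = 19 − 17δ.
So 17δ ≥ 6, i.e. δ ≥ 6/17.

6/17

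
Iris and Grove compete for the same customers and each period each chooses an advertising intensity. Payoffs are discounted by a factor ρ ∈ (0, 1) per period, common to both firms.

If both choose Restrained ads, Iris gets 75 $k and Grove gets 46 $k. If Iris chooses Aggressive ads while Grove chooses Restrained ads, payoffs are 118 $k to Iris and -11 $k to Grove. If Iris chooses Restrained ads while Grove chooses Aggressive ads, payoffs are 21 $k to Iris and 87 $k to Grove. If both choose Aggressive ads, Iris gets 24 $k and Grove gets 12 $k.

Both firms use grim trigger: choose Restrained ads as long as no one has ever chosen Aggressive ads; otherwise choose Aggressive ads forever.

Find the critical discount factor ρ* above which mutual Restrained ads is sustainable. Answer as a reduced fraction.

For Iris: deviation gain 118−75 = 43, per-period punishment loss 75−24 = 51. IC gives ρ ≥ 43/94.
For Grove: gain 41, loss 34 per period, so ρ ≥ 41/75.
The tighter constraint is Grove's, so cooperation needs ρ ≥ 41/75.

41/75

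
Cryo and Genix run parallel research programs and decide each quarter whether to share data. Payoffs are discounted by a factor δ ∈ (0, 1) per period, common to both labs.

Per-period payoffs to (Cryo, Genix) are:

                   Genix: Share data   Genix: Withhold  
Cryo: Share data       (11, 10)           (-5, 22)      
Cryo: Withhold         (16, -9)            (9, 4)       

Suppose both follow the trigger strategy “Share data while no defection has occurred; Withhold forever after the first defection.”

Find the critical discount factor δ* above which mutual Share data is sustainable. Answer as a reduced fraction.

5/7

Cryo: cooperation gives 11 each period; deviation gives 16 once then 9 forever.
  11/(1−δ) ≥ 16 + 9δ/(1−δ) ⇒ δ ≥ 5/7.
Genix: cooperation gives 10 each period; deviation gives 22 once then 4 forever.
  δ ≥ 12/18 = 2/3.
Both must hold, so the binding constraint is Cryo's: δ ≥ 5/7.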